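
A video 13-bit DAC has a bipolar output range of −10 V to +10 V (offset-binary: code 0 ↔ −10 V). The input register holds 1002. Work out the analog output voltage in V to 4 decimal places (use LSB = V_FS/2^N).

LSB = 20 V / 2^13 = 2.441 mV.
V_out = (−10) + 1002 × 0.00244141 V = -7.55371 V.

-7.5537 V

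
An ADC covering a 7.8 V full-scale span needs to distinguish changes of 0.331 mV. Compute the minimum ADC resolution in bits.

15 bits

Number of steps required ≥ 7.8 V / 0.331 mV = 23564.95.
Need 2^N ≥ 23564.95; 2^14 = 16384, 2^15 = 32768.
Minimum N = 15.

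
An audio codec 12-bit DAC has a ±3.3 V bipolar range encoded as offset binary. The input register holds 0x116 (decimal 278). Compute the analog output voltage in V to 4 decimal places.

LSB = 6.6 V / 2^12 = 1.611 mV.
Code 0x116 = 278 decimal.
V_out = (−3.3) + 278 × 0.00161133 V = -2.85205 V.

-2.8521 V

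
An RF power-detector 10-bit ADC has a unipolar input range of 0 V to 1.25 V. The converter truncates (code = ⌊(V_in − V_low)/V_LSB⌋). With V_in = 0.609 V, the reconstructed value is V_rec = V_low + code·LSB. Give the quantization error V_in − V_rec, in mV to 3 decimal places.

1.090 mV

Step size: 1.25 V ÷ 2^10 = 1.221 mV.
(V_in − V_low)/LSB = (0.609 − 0)/0.0012207 = 498.8928 → code 498 (floor).
V_rec = 0 + 498·0.0012207 = 0.60791016 V.
Difference: 0.00108984 V → 1.090 mV.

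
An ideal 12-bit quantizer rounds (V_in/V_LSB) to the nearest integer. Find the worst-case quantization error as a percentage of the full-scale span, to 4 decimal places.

Rounding → worst-case error = ½ LSB = V_FS/2^13, so 100/8192 = 0.012207 % of full scale.

0.0122 %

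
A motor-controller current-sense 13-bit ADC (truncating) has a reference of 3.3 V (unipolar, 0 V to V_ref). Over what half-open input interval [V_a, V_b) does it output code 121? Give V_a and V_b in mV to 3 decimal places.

LSB = 3.3/2^13 = 402.83 µV.
V_a = V_low + 121·LSB = 0.0487427 V; V_b = V_low + 122·LSB = 0.0491455 V.

[48.743 mV, 49.146 mV)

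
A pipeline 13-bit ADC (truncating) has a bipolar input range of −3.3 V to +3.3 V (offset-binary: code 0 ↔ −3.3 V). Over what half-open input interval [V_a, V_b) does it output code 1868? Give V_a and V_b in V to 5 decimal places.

[-1.79502 V, -1.79421 V)

LSB = 6.6/2^13 = 0.806 mV.
V_a = V_low + 1868·LSB = -1.79502 V; V_b = V_low + 1869·LSB = -1.79421 V.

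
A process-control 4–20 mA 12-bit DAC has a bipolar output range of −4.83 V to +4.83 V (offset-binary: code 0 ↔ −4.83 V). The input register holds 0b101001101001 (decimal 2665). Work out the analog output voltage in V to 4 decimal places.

1.4551 V

LSB = 9.66 V / 2^12 = 2.358 mV.
Code 0b101001101001 = 2665 decimal.
V_out = (−4.83) + 2665 × 0.0023584 V = 1.45513 V.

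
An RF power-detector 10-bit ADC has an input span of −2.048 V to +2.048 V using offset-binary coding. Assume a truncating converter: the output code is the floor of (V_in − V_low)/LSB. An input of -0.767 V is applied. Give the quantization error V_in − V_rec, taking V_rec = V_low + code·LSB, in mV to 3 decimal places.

One LSB is 4.096 V / 1024 = 4.000 mV.
Scaled input = 320.2500 LSBs, so code = 320.
Code 320 maps back to (−2.048) + 320×0.004 V = -0.768 V.
Difference: 0.001 V → 1.000 mV.

1.000 mV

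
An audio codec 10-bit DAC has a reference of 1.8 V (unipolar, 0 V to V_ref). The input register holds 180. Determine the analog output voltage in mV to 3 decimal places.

316.406 mV

LSB = 1.8 V / 2^10 = 1.758 mV.
V_out = 0 + 180 × 0.00175781 V = 0.316406 V.
= 316.406 mV.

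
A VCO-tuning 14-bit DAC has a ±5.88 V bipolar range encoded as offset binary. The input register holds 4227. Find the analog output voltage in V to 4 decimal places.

-2.8460 V

LSB = 11.76 V / 2^14 = 0.718 mV.
V_out = (−5.88) + 4227 × 0.000717773 V = -2.84597 V.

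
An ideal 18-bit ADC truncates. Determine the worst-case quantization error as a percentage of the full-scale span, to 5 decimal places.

Truncating → worst-case error = 1 LSB = V_FS/2^18, so 100/262144 = 0.00038147 % of full scale.

0.00038 %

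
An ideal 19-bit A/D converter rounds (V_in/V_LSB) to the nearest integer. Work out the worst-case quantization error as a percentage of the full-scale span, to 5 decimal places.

Rounding → worst-case error = ½ LSB = V_FS/2^20, so 100/1048576 = 9.53674e-05 % of full scale.

0.00010 %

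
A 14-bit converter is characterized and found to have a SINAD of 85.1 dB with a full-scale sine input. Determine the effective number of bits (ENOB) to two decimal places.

13.84 bits

ENOB = (SINAD − 1.76) / 6.02 = (85.1 − 1.76)/6.02 = 13.844.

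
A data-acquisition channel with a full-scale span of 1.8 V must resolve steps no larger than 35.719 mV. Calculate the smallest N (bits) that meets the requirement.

6 bits

Number of steps required ≥ 1.8 V / 35.719 mV = 50.39.
Need 2^N ≥ 50.39; 2^5 = 32, 2^6 = 64.
Minimum N = 6.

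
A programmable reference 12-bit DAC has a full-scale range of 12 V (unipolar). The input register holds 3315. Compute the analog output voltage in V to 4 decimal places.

LSB = 12 V / 2^12 = 2.930 mV.
V_out = 0 + 3315 × 0.00292969 V = 9.71191 V.

9.7119 V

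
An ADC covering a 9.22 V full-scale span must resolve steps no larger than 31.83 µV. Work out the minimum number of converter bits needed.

19 bits

Number of steps required ≥ 9.22 V / 31.83 µV = 289663.84.
Need 2^N ≥ 289663.84; 2^18 = 262144, 2^19 = 524288.
Minimum N = 19.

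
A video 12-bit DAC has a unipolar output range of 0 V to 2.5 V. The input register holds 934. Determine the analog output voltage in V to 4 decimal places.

0.5701 V

LSB = 2.5 V / 2^12 = 0.610 mV.
V_out = 0 + 934 × 0.000610352 V = 0.570068 V.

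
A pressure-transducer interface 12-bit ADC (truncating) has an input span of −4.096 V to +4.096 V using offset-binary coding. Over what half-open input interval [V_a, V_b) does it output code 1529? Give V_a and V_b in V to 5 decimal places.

LSB = 8.192/2^12 = 2.000 mV.
V_a = V_low + 1529·LSB = -1.038 V; V_b = V_low + 1530·LSB = -1.036 V.

[-1.03800 V, -1.03600 V)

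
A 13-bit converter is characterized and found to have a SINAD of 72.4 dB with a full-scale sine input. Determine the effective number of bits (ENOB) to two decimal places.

ENOB = (SINAD − 1.76) / 6.02 = (72.4 − 1.76)/6.02 = 11.734.

11.73 bits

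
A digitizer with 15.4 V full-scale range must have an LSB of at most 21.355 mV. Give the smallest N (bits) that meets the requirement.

Number of steps required ≥ 15.4 V / 21.355 mV = 721.14.
Need 2^N ≥ 721.14; 2^9 = 512, 2^10 = 1024.
Minimum N = 10.

10 bits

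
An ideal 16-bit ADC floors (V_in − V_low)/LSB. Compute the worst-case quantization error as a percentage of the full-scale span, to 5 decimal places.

Truncating → worst-case error = 1 LSB = V_FS/2^16, so 100/65536 = 0.00152588 % of full scale.

0.00153 %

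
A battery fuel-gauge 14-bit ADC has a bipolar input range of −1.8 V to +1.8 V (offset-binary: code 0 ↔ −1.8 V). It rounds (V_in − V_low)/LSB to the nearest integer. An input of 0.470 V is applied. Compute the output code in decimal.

code 10331

With 16384 levels over 3.6 V, one step is 219.73 µV.
Input sits at 10331.022 steps above V_low.
Round → code 10331.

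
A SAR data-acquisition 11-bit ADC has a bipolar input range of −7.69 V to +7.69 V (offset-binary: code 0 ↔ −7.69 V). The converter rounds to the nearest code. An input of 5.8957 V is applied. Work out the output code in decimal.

With 2048 levels over 15.38 V, one step is 7.510 mV.
(5.8957 − (−7.69)) / 0.00750977 = 1809.071 LSBs.
So the output code is 1809.

code 1809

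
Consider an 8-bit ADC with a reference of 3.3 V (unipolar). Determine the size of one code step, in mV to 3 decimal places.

12.891 mV

Full-scale span = 3.3 V.
LSB = 3.3 / 2^8 = 3.3 / 256 = 0.0128906 V = 12.891 mV.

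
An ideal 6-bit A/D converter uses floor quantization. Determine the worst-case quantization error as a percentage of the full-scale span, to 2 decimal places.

1.56 %

Truncating → worst-case error = 1 LSB = V_FS/2^6, so 100/64 = 1.5625 % of full scale.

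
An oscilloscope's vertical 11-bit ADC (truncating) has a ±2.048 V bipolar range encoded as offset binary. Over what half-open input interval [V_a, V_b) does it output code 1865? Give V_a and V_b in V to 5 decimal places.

LSB = 4.096/2^11 = 2.000 mV.
V_a = V_low + 1865·LSB = 1.682 V; V_b = V_low + 1866·LSB = 1.684 V.

[1.68200 V, 1.68400 V)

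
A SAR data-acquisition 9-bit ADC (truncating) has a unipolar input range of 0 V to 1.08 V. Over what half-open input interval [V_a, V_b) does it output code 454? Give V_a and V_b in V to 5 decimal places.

LSB = 1.08/2^9 = 2.109 mV.
V_a = V_low + 454·LSB = 0.957656 V; V_b = V_low + 455·LSB = 0.959766 V.

[0.95766 V, 0.95977 V)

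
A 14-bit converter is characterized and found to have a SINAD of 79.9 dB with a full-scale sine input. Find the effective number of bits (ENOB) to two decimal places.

ENOB = (SINAD − 1.76) / 6.02 = (79.9 − 1.76)/6.02 = 12.980.

12.98 bits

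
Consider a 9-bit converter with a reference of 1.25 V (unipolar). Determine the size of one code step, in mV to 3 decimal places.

2.441 mV

Full-scale span = 1.25 V.
LSB = 1.25 / 2^9 = 1.25 / 512 = 0.00244141 V = 2.441 mV.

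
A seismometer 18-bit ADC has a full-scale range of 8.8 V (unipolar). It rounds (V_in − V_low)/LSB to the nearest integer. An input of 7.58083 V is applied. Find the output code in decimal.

code 225826

With 262144 levels over 8.8 V, one step is 33.57 µV.
(7.58083 − 0) / 3.35693e-05 = 225826.034 LSBs.
So the output code is 225826.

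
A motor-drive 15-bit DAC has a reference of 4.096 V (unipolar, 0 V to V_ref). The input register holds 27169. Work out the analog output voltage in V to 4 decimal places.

3.3961 V

LSB = 4.096 V / 2^15 = 125.00 µV.
V_out = 0 + 27169 × 0.000125 V = 3.39613 V.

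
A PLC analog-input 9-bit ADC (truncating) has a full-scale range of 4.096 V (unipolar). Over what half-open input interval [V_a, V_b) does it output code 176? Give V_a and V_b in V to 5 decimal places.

LSB = 4.096/2^9 = 8.000 mV.
V_a = V_low + 176·LSB = 1.408 V; V_b = V_low + 177·LSB = 1.416 V.

[1.40800 V, 1.41600 V)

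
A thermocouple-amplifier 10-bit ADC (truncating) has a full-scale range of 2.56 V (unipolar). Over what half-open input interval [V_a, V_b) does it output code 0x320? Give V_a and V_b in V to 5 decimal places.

[2.00000 V, 2.00250 V)

LSB = 2.56/2^10 = 2.500 mV.
Code 0x320 = 800 decimal.
V_a = V_low + 800·LSB = 2 V; V_b = V_low + 801·LSB = 2.0025 V.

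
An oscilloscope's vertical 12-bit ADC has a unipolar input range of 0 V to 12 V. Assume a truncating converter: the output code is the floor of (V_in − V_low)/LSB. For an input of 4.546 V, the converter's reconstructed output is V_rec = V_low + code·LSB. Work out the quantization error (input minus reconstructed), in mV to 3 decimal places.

2.055 mV

Step size: 12 V ÷ 2^12 = 2.930 mV.
(4.546 − 0)/0.00292969 = 1551.7013; ⌊·⌋ gives code 1551.
Reconstructed: 4.5439453 V.
Error = 4.546 − 4.5439453 = 0.00205469 V = 2.055 mV.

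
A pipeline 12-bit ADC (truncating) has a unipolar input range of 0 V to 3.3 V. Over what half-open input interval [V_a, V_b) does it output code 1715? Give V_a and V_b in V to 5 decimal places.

[1.38171 V, 1.38252 V)

LSB = 3.3/2^12 = 0.806 mV.
V_a = V_low + 1715·LSB = 1.38171 V; V_b = V_low + 1716·LSB = 1.38252 V.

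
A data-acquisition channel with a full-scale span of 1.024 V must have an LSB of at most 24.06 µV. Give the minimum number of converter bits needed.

16 bits

Number of steps required ≥ 1.024 V / 24.06 µV = 42560.27.
Need 2^N ≥ 42560.27; 2^15 = 32768, 2^16 = 65536.
Minimum N = 16.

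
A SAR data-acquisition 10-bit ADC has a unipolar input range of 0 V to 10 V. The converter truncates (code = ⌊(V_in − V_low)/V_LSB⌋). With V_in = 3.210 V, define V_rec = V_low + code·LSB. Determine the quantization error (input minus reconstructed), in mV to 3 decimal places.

6.875 mV

LSB = 10/2^10 = 9.766 mV.
(V_in − V_low)/LSB = (3.210 − 0)/0.00976562 = 328.7040 → code 328 (floor).
Code 328 maps back to 0 + 328×0.00976562 V = 3.203125 V.
V_in − V_rec = 0.006875 V = 6.875 mV.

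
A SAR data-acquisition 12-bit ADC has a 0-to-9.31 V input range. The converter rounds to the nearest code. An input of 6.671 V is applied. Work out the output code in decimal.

code 2935

With 4096 levels over 9.31 V, one step is 2.273 mV.
Input sits at 2934.953 steps above V_low.
Round → code 2935.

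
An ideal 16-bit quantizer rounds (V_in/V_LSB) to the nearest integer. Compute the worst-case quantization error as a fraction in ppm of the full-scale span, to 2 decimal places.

Rounding → worst-case error = ½ LSB = V_FS/2^17, so 1e+06/131072 = 7.62939 ppm of full scale.

7.63 ppm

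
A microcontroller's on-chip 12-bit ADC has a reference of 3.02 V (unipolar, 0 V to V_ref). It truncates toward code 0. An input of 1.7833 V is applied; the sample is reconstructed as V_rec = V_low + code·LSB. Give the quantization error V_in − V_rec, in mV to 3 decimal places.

0.497 mV

One LSB is 3.02 V / 4096 = 0.737 mV.
(V_in − V_low)/LSB = (1.7833 − 0)/0.000737305 = 2418.6744 → code 2418 (floor).
V_rec = 0 + 2418·0.000737305 = 1.7828027 V.
V_in − V_rec = 0.000497266 V = 0.497 mV.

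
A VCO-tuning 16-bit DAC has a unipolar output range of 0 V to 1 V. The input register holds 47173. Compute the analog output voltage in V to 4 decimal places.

LSB = 1 V / 2^16 = 15.26 µV.
V_out = 0 + 47173 × 1.52588e-05 V = 0.719803 V.

0.7198 V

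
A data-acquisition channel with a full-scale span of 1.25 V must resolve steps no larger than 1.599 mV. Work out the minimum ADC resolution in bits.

Number of steps required ≥ 1.25 V / 1.599 mV = 781.74.
Need 2^N ≥ 781.74; 2^9 = 512, 2^10 = 1024.
Minimum N = 10.

10 bits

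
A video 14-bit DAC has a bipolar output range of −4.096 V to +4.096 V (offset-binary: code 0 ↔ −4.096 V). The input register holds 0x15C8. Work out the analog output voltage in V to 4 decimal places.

LSB = 8.192 V / 2^14 = 0.500 mV.
Code 0x15C8 = 5576 decimal.
V_out = (−4.096) + 5576 × 0.0005 V = -1.308 V.

-1.3080 V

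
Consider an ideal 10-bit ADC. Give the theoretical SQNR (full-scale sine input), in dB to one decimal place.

SNR ≈ 6.02·N + 1.76 dB = 6.02·10 + 1.76 = 61.96 dB.

62.0 dB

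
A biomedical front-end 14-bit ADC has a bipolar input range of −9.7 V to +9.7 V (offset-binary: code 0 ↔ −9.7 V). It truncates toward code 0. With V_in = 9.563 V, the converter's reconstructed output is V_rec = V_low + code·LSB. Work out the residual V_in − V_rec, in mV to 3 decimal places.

One LSB is 19.4 V / 16384 = 1.184 mV.
Scaled input = 16268.2986 LSBs, so code = 16268.
V_rec = (−9.7) + 16268·0.00118408 = 9.5626465 V.
Difference: 0.000353516 V → 0.354 mV.

0.354 mV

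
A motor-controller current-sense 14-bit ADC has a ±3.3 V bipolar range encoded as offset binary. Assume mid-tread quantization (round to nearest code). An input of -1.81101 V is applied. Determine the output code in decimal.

code 3696

LSB = 6.6 V / 16384 = 402.83 µV.
(-1.81101 − (−3.3)) / 0.000402832 = 3696.305 LSBs.
round(3696.305) = 3696.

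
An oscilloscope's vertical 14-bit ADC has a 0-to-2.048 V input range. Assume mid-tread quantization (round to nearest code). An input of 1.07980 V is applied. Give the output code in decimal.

With 16384 levels over 2.048 V, one step is 125.00 µV.
(1.07980 − 0) / 0.000125 = 8638.400 LSBs.
Round → code 8638.

code 8638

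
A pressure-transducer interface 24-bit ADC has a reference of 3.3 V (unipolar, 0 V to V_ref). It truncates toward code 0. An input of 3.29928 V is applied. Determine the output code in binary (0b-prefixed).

Full-scale span = 3.3 V; LSB = 3.3/2^24 = 0.20 µV.
(V_in − V_low)/LSB = (3.29928 − 0) / 1.96695e-07 = 16773555.517.
Floor → code 16773555.
In binary (0b-prefixed): 0b111111111111000110110011.

code 0b111111111111000110110011 (decimal 16773555)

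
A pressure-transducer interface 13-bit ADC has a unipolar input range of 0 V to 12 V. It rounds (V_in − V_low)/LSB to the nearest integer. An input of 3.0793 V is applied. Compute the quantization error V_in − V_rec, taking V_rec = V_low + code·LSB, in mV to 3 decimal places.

Step size: 12 V ÷ 2^13 = 1.465 mV.
(3.0793 − 0)/0.00146484 = 2102.1355; round gives code 2102.
Reconstructed: 3.0791016 V.
Difference: 0.000198437 V → 0.198 mV.

0.198 mV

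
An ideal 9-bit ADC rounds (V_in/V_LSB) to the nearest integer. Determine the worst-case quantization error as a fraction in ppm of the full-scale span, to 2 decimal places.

Rounding → worst-case error = ½ LSB = V_FS/2^10, so 1e+06/1024 = 976.562 ppm of full scale.

976.56 ppm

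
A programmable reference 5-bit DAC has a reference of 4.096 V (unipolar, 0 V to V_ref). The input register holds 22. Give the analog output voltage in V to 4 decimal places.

2.8160 V

LSB = 4.096 V / 2^5 = 128.000 mV.
V_out = 0 + 22 × 0.128 V = 2.816 V.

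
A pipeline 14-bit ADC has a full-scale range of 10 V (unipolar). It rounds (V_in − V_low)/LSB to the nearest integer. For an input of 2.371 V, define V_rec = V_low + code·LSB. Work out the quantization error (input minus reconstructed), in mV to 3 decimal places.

-0.216 mV

One LSB is 10 V / 16384 = 0.610 mV.
(V_in − V_low)/LSB = (2.371 − 0)/0.000610352 = 3884.6464 → code 3885 (round).
Reconstructed: 2.3712158 V.
V_in − V_rec = -0.00021582 V = -0.216 mV.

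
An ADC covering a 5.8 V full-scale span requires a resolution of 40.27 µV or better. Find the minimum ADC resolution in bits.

Number of steps required ≥ 5.8 V / 40.27 µV = 144027.81.
Need 2^N ≥ 144027.81; 2^17 = 131072, 2^18 = 262144.
Minimum N = 18.

18 bits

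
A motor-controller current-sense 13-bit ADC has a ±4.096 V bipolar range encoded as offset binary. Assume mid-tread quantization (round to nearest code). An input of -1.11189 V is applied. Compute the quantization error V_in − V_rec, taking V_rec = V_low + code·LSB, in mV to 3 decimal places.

0.110 mV

Step size: 8.192 V ÷ 2^13 = 1.000 mV.
(-1.11189 − (−4.096))/0.001 = 2984.1100; round gives code 2984.
V_rec = (−4.096) + 2984·0.001 = -1.112 V.
Difference: 0.00011 V → 0.110 mV.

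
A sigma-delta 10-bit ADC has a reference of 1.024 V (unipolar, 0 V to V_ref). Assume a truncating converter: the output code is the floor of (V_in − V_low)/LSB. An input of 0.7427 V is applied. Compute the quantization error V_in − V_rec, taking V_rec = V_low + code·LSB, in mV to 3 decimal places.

Step size: 1.024 V ÷ 2^10 = 1.000 mV.
Scaled input = 742.7000 LSBs, so code = 742.
Reconstructed: 0.742 V.
V_in − V_rec = 0.0007 V = 0.700 mV.

0.700 mV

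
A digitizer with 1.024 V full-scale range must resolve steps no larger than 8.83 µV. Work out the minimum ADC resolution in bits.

17 bits

Number of steps required ≥ 1.024 V / 8.83 µV = 115968.29.
Need 2^N ≥ 115968.29; 2^16 = 65536, 2^17 = 131072.
Minimum N = 17.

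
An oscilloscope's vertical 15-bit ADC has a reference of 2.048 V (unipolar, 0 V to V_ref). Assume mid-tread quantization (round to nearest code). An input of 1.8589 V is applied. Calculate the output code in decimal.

With 32768 levels over 2.048 V, one step is 62.50 µV.
(1.8589 − 0) / 6.25e-05 = 29742.400 LSBs.
Round → code 29742.

code 29742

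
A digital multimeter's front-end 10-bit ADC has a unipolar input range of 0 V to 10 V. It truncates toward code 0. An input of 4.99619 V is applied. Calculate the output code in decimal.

code 511

With 1024 levels over 10 V, one step is 9.766 mV.
(V_in − V_low)/LSB = (4.99619 − 0) / 0.00976562 = 511.610.
⌊·⌋(511.610) = 511.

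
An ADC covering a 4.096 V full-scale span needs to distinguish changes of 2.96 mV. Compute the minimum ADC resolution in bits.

11 bits

Number of steps required ≥ 4.096 V / 2.96 mV = 1383.78.
Need 2^N ≥ 1383.78; 2^10 = 1024, 2^11 = 2048.
Minimum N = 11.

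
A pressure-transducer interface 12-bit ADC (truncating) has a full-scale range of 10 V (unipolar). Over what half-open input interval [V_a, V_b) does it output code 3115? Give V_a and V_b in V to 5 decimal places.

[7.60498 V, 7.60742 V)

LSB = 10/2^12 = 2.441 mV.
V_a = V_low + 3115·LSB = 7.60498 V; V_b = V_low + 3116·LSB = 7.60742 V.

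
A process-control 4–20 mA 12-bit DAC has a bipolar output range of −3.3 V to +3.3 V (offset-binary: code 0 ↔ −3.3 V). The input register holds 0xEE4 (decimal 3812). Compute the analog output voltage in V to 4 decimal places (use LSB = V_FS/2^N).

LSB = 6.6 V / 2^12 = 1.611 mV.
Code 0xEE4 = 3812 decimal.
V_out = (−3.3) + 3812 × 0.00161133 V = 2.84238 V.

2.8424 V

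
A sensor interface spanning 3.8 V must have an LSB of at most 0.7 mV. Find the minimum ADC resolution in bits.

13 bits

Number of steps required ≥ 3.8 V / 0.7 mV = 5428.57.
Need 2^N ≥ 5428.57; 2^12 = 4096, 2^13 = 8192.
Minimum N = 13.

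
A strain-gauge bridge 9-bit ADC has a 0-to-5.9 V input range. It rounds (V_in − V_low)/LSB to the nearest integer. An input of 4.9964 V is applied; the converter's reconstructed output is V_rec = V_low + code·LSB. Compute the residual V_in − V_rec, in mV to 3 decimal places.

LSB = 5.9/2^9 = 11.523 mV.
(V_in − V_low)/LSB = (4.9964 − 0)/0.0115234 = 433.5859 → code 434 (round).
Reconstructed: 5.0011719 V.
Error = 4.9964 − 5.0011719 = -0.00477188 V = -4.772 mV.

-4.772 mV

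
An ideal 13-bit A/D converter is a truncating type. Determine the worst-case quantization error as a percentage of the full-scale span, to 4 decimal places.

0.0122 %

Truncating → worst-case error = 1 LSB = V_FS/2^13, so 100/8192 = 0.012207 % of full scale.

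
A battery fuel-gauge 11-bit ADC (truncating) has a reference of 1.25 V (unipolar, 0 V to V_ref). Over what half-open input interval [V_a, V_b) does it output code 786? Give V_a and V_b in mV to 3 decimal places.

[479.736 mV, 480.347 mV)

LSB = 1.25/2^11 = 0.610 mV.
V_a = V_low + 786·LSB = 0.479736 V; V_b = V_low + 787·LSB = 0.480347 V.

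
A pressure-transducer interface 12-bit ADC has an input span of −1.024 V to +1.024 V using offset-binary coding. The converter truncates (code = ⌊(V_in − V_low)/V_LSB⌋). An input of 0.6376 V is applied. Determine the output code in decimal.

LSB = 2.048 V / 4096 = 0.500 mV.
(0.6376 − (−1.024)) / 0.0005 = 3323.200 LSBs.
Floor → code 3323.

code 3323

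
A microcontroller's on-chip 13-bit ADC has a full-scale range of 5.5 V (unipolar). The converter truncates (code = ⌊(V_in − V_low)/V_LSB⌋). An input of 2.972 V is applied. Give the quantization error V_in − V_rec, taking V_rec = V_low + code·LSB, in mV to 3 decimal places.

0.442 mV

One LSB is 5.5 V / 8192 = 0.671 mV.
Scaled input = 4426.6589 LSBs, so code = 4426.
Code 4426 maps back to 0 + 4426×0.000671387 V = 2.9715576 V.
V_in − V_rec = 0.000442383 V = 0.442 mV.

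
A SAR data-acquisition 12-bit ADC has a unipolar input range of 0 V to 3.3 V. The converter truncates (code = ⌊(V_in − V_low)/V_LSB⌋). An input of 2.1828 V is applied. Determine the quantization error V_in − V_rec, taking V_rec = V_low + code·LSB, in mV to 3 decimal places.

One LSB is 3.3 V / 4096 = 0.806 mV.
Scaled input = 2709.3178 LSBs, so code = 2709.
Reconstructed: 2.1825439 V.
V_in − V_rec = 0.000256055 V = 0.256 mV.

0.256 mV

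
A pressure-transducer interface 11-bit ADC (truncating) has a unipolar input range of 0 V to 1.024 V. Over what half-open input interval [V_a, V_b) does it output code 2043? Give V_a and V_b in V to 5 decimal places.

[1.02150 V, 1.02200 V)

LSB = 1.024/2^11 = 0.500 mV.
V_a = V_low + 2043·LSB = 1.0215 V; V_b = V_low + 2044·LSB = 1.022 V.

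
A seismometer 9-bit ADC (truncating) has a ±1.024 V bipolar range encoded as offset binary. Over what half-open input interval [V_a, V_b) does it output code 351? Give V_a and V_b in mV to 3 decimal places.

LSB = 2.048/2^9 = 4.000 mV.
V_a = V_low + 351·LSB = 0.38 V; V_b = V_low + 352·LSB = 0.384 V.

[380.000 mV, 384.000 mV)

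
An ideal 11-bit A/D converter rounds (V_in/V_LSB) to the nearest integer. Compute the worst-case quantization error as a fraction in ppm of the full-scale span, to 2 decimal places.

Rounding → worst-case error = ½ LSB = V_FS/2^12, so 1e+06/4096 = 244.141 ppm of full scale.

244.14 ppm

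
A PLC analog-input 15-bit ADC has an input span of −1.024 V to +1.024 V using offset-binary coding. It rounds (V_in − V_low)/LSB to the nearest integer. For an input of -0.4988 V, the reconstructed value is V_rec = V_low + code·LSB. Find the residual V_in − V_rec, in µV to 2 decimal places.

Step size: 2.048 V ÷ 2^15 = 62.50 µV.
(V_in − V_low)/LSB = (-0.4988 − (−1.024))/6.25e-05 = 8403.2000 → code 8403 (round).
Code 8403 maps back to (−1.024) + 8403×6.25e-05 V = -0.4988125 V.
Difference: 1.25e-05 V → 12.50 µV.

12.50 µV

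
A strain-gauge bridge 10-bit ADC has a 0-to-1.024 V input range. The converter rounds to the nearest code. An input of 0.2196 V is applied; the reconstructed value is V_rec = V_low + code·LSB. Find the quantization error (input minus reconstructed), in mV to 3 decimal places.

-0.400 mV

One LSB is 1.024 V / 1024 = 1.000 mV.
(V_in − V_low)/LSB = (0.2196 − 0)/0.001 = 219.6000 → code 220 (round).
Reconstructed: 0.22 V.
Error = 0.2196 − 0.22 = -0.0004 V = -0.400 mV.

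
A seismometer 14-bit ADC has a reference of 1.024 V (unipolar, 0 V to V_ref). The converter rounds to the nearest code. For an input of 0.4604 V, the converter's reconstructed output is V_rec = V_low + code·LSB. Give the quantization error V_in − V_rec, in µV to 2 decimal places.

One LSB is 1.024 V / 16384 = 62.50 µV.
Scaled input = 7366.4000 LSBs, so code = 7366.
Reconstructed: 0.460375 V.
Error = 0.4604 − 0.460375 = 2.5e-05 V = 25.00 µV.

25.00 µV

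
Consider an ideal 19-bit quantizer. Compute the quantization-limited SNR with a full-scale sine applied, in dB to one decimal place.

116.1 dB

SNR ≈ 6.02·N + 1.76 dB = 6.02·19 + 1.76 = 116.14 dB.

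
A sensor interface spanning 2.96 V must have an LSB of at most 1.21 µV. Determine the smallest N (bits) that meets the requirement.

22 bits

Number of steps required ≥ 2.96 V / 1.21 µV = 2446280.99.
Need 2^N ≥ 2446280.99; 2^21 = 2097152, 2^22 = 4194304.
Minimum N = 22.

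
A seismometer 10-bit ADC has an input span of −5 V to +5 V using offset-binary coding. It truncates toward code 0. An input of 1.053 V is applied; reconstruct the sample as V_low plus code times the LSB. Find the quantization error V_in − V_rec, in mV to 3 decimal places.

8.078 mV

One LSB is 10 V / 1024 = 9.766 mV.
(V_in − V_low)/LSB = (1.053 − (−5))/0.00976562 = 619.8272 → code 619 (floor).
Reconstructed: 1.0449219 V.
Difference: 0.00807813 V → 8.078 mV.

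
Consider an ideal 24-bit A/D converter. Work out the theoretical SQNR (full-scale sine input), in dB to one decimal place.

146.2 dB

SNR ≈ 6.02·N + 1.76 dB = 6.02·24 + 1.76 = 146.24 dB.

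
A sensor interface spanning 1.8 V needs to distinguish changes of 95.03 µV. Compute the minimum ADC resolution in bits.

15 bits

Number of steps required ≥ 1.8 V / 95.03 µV = 18941.39.
Need 2^N ≥ 18941.39; 2^14 = 16384, 2^15 = 32768.
Minimum N = 15.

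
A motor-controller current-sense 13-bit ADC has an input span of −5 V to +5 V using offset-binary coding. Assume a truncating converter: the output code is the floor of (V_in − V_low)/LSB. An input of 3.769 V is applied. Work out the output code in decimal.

LSB = 10 V / 8192 = 1.221 mV.
(3.769 − (−5)) / 0.0012207 = 7183.565 LSBs.
⌊·⌋(7183.565) = 7183.

code 7183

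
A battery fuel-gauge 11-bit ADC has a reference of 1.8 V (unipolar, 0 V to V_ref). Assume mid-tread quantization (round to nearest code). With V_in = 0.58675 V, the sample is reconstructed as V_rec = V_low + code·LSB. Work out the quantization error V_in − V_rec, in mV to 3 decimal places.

Step size: 1.8 V ÷ 2^11 = 0.879 mV.
(V_in − V_low)/LSB = (0.58675 − 0)/0.000878906 = 667.5911 → code 668 (round).
Reconstructed: 0.58710938 V.
Difference: -0.000359375 V → -0.359 mV.

-0.359 mV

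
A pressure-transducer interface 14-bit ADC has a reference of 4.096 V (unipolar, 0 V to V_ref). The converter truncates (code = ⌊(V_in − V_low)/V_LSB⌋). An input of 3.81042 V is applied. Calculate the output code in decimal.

With 16384 levels over 4.096 V, one step is 250.00 µV.
Input sits at 15241.680 steps above V_low.
Floor → code 15241.

code 15241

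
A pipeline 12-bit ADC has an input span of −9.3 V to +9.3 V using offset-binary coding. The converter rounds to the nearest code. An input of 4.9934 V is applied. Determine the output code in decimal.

LSB = 18.6 V / 4096 = 4.541 mV.
(V_in − V_low)/LSB = (4.9934 − (−9.3)) / 0.00454102 = 3147.622.
round(3147.622) = 3148.

code 3148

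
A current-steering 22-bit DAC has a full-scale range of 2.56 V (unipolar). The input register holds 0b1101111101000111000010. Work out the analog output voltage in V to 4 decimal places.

LSB = 2.56 V / 2^22 = 0.61 µV.
Code 0b1101111101000111000010 = 3658178 decimal.
V_out = 0 + 3658178 × 6.10352e-07 V = 2.23277 V.

2.2328 V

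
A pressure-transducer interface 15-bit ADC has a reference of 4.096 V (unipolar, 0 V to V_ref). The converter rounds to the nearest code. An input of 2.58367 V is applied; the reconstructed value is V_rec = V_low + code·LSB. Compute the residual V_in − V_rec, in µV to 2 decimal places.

One LSB is 4.096 V / 32768 = 125.00 µV.
(V_in − V_low)/LSB = (2.58367 − 0)/0.000125 = 20669.3600 → code 20669 (round).
Reconstructed: 2.583625 V.
Difference: 4.5e-05 V → 45.00 µV.

45.00 µV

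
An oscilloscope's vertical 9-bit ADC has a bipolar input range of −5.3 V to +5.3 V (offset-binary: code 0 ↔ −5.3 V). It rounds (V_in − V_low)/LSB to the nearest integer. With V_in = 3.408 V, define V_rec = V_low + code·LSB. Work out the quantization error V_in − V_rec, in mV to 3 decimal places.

-8.016 mV

One LSB is 10.6 V / 512 = 20.703 mV.
(V_in − V_low)/LSB = (3.408 − (−5.3))/0.0207031 = 420.6128 → code 421 (round).
Reconstructed: 3.4160156 V.
Error = 3.408 − 3.4160156 = -0.00801563 V = -8.016 mV.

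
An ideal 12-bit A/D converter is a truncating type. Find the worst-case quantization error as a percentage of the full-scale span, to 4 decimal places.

0.0244 %

Truncating → worst-case error = 1 LSB = V_FS/2^12, so 100/4096 = 0.0244141 % of full scale.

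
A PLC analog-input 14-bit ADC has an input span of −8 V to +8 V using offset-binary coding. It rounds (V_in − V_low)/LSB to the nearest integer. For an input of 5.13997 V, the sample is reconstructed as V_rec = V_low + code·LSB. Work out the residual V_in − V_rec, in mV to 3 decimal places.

0.322 mV

Step size: 16 V ÷ 2^14 = 0.977 mV.
(5.13997 − (−8))/0.000976562 = 13455.3293; round gives code 13455.
Code 13455 maps back to (−8) + 13455×0.000976562 V = 5.1396484 V.
V_in − V_rec = 0.000321563 V = 0.322 mV.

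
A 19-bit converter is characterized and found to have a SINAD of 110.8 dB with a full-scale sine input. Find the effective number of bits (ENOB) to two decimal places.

18.11 bits

ENOB = (SINAD − 1.76) / 6.02 = (110.8 − 1.76)/6.02 = 18.113.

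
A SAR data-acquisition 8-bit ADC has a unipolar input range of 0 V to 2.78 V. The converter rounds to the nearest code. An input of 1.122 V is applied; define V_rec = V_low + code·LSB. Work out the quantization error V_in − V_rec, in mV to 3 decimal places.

3.484 mV

One LSB is 2.78 V / 256 = 10.859 mV.
Scaled input = 103.3209 LSBs, so code = 103.
Code 103 maps back to 0 + 103×0.0108594 V = 1.1185156 V.
Error = 1.122 − 1.1185156 = 0.00348438 V = 3.484 mV.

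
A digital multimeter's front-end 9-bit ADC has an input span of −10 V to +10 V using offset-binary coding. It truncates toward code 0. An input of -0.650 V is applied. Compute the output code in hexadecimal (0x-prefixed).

LSB = 20 V / 512 = 39.062 mV.
(-0.650 − (−10)) / 0.0390625 = 239.360 LSBs.
⌊·⌋(239.360) = 239.
In hexadecimal (0x-prefixed): 0xEF.

code 0xEF (decimal 239)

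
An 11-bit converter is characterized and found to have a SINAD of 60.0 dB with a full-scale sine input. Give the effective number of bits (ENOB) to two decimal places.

9.67 bits

ENOB = (SINAD − 1.76) / 6.02 = (60.0 − 1.76)/6.02 = 9.674.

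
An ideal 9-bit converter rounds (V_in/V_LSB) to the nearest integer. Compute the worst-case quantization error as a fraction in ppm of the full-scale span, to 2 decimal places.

976.56 ppm

Rounding → worst-case error = ½ LSB = V_FS/2^10, so 1e+06/1024 = 976.562 ppm of full scale.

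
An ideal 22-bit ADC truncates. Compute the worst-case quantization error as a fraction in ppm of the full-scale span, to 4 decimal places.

Truncating → worst-case error = 1 LSB = V_FS/2^22, so 1e+06/4194304 = 0.238419 ppm of full scale.

0.2384 ppm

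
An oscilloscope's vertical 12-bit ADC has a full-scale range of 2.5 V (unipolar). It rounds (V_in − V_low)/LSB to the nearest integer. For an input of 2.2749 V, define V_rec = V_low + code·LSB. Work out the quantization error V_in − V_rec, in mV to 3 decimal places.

0.120 mV

One LSB is 2.5 V / 4096 = 0.610 mV.
Scaled input = 3727.1962 LSBs, so code = 3727.
Code 3727 maps back to 0 + 3727×0.000610352 V = 2.2747803 V.
Difference: 0.000119727 V → 0.120 mV.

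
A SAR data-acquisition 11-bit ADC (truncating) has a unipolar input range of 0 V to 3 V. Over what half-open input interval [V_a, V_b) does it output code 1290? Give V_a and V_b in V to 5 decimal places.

LSB = 3/2^11 = 1.465 mV.
V_a = V_low + 1290·LSB = 1.88965 V; V_b = V_low + 1291·LSB = 1.89111 V.

[1.88965 V, 1.89111 V)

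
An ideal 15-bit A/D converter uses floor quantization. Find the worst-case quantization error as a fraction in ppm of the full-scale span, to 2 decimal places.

30.52 ppm

Truncating → worst-case error = 1 LSB = V_FS/2^15, so 1e+06/32768 = 30.5176 ppm of full scale.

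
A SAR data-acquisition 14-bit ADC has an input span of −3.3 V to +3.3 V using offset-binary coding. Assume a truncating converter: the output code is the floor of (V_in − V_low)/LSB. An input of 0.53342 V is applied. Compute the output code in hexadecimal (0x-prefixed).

code 0x252C (decimal 9516)

With 16384 levels over 6.6 V, one step is 402.83 µV.
(V_in − V_low)/LSB = (0.53342 − (−3.3)) / 0.000402832 = 9516.175.
Floor → code 9516.
In hexadecimal (0x-prefixed): 0x252C.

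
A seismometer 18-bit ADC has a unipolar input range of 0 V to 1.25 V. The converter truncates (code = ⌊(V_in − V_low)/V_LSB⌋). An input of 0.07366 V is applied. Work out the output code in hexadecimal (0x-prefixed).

LSB = 1.25 V / 262144 = 4.77 µV.
(0.07366 − 0) / 4.76837e-06 = 15447.622 LSBs.
⌊·⌋(15447.622) = 15447.
In hexadecimal (0x-prefixed): 0x3C57.

code 0x3C57 (decimal 15447)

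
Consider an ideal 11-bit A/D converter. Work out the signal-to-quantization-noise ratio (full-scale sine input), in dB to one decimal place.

68.0 dB

SNR ≈ 6.02·N + 1.76 dB = 6.02·11 + 1.76 = 67.98 dB.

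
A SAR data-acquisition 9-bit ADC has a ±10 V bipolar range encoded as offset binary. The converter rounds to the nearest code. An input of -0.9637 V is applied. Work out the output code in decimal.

code 231

Full-scale span = 20 V; LSB = 20/2^9 = 39.062 mV.
(V_in − V_low)/LSB = (-0.9637 − (−10)) / 0.0390625 = 231.329.
Round → code 231.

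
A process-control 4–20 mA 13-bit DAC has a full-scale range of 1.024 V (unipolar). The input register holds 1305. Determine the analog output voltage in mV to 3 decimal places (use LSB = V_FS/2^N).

LSB = 1.024 V / 2^13 = 125.00 µV.
V_out = 0 + 1305 × 0.000125 V = 0.163125 V.
= 163.125 mV.

163.125 mV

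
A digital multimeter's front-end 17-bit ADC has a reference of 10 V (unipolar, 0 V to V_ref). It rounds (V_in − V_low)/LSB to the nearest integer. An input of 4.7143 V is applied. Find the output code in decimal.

code 61791

Full-scale span = 10 V; LSB = 10/2^17 = 76.29 µV.
Input sits at 61791.273 steps above V_low.
Round → code 61791.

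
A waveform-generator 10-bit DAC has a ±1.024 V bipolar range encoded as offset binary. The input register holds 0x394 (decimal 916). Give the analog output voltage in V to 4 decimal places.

LSB = 2.048 V / 2^10 = 2.000 mV.
Code 0x394 = 916 decimal.
V_out = (−1.024) + 916 × 0.002 V = 0.808 V.

0.8080 V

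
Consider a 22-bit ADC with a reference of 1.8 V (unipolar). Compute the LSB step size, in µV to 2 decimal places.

0.43 µV

Full-scale span = 1.8 V.
LSB = 1.8 / 2^22 = 1.8 / 4194304 = 4.29153e-07 V = 0.43 µV.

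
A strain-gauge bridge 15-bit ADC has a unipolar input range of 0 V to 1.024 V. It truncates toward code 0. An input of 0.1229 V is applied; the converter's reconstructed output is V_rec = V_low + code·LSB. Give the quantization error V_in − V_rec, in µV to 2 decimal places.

25.00 µV

LSB = 1.024/2^15 = 31.25 µV.
(0.1229 − 0)/3.125e-05 = 3932.8000; ⌊·⌋ gives code 3932.
V_rec = 0 + 3932·3.125e-05 = 0.122875 V.
V_in − V_rec = 2.5e-05 V = 25.00 µV.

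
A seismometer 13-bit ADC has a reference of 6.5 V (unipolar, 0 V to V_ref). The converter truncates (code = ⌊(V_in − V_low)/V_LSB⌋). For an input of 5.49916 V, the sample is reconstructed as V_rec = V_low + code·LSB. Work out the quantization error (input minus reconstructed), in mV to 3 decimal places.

One LSB is 6.5 V / 8192 = 0.793 mV.
(5.49916 − 0)/0.000793457 = 6930.6336; ⌊·⌋ gives code 6930.
Code 6930 maps back to 0 + 6930×0.000793457 V = 5.4986572 V.
Error = 5.49916 − 5.4986572 = 0.000502773 V = 0.503 mV.

0.503 mV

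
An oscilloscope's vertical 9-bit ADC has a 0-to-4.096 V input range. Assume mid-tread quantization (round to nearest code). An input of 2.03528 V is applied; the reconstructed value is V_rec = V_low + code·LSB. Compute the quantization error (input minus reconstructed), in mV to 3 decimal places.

3.280 mV

LSB = 4.096/2^9 = 8.000 mV.
(V_in − V_low)/LSB = (2.03528 − 0)/0.008 = 254.4100 → code 254 (round).
Reconstructed: 2.032 V.
Difference: 0.00328 V → 3.280 mV.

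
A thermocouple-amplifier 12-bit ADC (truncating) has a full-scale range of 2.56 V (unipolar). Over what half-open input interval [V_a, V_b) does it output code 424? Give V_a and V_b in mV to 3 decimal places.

LSB = 2.56/2^12 = 0.625 mV.
V_a = V_low + 424·LSB = 0.265 V; V_b = V_low + 425·LSB = 0.265625 V.

[265.000 mV, 265.625 mV)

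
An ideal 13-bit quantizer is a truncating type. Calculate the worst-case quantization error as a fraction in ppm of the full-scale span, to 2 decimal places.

122.07 ppm

Truncating → worst-case error = 1 LSB = V_FS/2^13, so 1e+06/8192 = 122.07 ppm of full scale.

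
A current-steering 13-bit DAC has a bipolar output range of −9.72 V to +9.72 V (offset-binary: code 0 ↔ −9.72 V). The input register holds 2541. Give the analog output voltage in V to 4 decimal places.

-3.6901 V

LSB = 19.44 V / 2^13 = 2.373 mV.
V_out = (−9.72) + 2541 × 0.00237305 V = -3.69009 V.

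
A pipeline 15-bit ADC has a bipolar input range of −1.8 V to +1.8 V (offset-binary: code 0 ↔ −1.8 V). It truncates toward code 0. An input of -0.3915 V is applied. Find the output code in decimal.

code 12820

LSB = 3.6 V / 32768 = 109.86 µV.
(-0.3915 − (−1.8)) / 0.000109863 = 12820.480 LSBs.
⌊·⌋(12820.480) = 12820.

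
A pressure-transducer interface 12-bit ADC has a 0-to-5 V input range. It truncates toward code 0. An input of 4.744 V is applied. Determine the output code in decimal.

code 3886

LSB = 5 V / 4096 = 1.221 mV.
(4.744 − 0) / 0.0012207 = 3886.285 LSBs.
⌊·⌋(3886.285) = 3886.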